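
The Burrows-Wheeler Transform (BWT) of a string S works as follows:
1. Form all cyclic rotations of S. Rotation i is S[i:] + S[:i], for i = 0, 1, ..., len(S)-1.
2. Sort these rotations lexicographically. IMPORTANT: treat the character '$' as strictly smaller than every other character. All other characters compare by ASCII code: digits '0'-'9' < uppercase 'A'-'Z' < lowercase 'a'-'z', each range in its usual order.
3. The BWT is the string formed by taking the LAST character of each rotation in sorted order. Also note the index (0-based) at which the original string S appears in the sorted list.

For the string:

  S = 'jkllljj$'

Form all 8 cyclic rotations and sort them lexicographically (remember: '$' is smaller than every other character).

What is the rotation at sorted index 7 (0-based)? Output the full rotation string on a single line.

Answer: llljj$jk

Derivation:
All 8 rotations (rotation i = S[i:]+S[:i]):
  rot[0] = jkllljj$
  rot[1] = kllljj$j
  rot[2] = llljj$jk
  rot[3] = lljj$jkl
  rot[4] = ljj$jkll
  rot[5] = jj$jklll
  rot[6] = j$jklllj
  rot[7] = $jkllljj
Sorted (with $ < everything):
  sorted[0] = $jkllljj
  sorted[1] = j$jklllj
  sorted[2] = jj$jklll
  sorted[3] = jkllljj$
  sorted[4] = kllljj$j
  sorted[5] = ljj$jkll
  sorted[6] = lljj$jkl
  sorted[7] = llljj$jk
sorted[7] = llljj$jk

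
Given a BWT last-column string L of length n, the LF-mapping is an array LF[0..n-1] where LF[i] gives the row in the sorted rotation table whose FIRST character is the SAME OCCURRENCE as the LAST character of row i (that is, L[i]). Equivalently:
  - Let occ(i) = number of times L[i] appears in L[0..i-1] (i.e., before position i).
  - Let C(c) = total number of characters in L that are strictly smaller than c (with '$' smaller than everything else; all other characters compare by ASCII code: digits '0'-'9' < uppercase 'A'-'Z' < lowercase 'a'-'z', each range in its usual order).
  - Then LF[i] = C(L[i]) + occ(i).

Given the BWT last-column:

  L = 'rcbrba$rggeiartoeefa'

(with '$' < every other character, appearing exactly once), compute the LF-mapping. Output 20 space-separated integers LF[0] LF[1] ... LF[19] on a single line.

Answer: 15 6 4 16 5 1 0 17 11 12 7 13 2 18 19 14 8 9 10 3

Derivation:
Char counts: '$':1, 'a':3, 'b':2, 'c':1, 'e':3, 'f':1, 'g':2, 'i':1, 'o':1, 'r':4, 't':1
C (first-col start): C('$')=0, C('a')=1, C('b')=4, C('c')=6, C('e')=7, C('f')=10, C('g')=11, C('i')=13, C('o')=14, C('r')=15, C('t')=19
L[0]='r': occ=0, LF[0]=C('r')+0=15+0=15
L[1]='c': occ=0, LF[1]=C('c')+0=6+0=6
L[2]='b': occ=0, LF[2]=C('b')+0=4+0=4
L[3]='r': occ=1, LF[3]=C('r')+1=15+1=16
L[4]='b': occ=1, LF[4]=C('b')+1=4+1=5
L[5]='a': occ=0, LF[5]=C('a')+0=1+0=1
L[6]='$': occ=0, LF[6]=C('$')+0=0+0=0
L[7]='r': occ=2, LF[7]=C('r')+2=15+2=17
L[8]='g': occ=0, LF[8]=C('g')+0=11+0=11
L[9]='g': occ=1, LF[9]=C('g')+1=11+1=12
L[10]='e': occ=0, LF[10]=C('e')+0=7+0=7
L[11]='i': occ=0, LF[11]=C('i')+0=13+0=13
L[12]='a': occ=1, LF[12]=C('a')+1=1+1=2
L[13]='r': occ=3, LF[13]=C('r')+3=15+3=18
L[14]='t': occ=0, LF[14]=C('t')+0=19+0=19
L[15]='o': occ=0, LF[15]=C('o')+0=14+0=14
L[16]='e': occ=1, LF[16]=C('e')+1=7+1=8
L[17]='e': occ=2, LF[17]=C('e')+2=7+2=9
L[18]='f': occ=0, LF[18]=C('f')+0=10+0=10
L[19]='a': occ=2, LF[19]=C('a')+2=1+2=3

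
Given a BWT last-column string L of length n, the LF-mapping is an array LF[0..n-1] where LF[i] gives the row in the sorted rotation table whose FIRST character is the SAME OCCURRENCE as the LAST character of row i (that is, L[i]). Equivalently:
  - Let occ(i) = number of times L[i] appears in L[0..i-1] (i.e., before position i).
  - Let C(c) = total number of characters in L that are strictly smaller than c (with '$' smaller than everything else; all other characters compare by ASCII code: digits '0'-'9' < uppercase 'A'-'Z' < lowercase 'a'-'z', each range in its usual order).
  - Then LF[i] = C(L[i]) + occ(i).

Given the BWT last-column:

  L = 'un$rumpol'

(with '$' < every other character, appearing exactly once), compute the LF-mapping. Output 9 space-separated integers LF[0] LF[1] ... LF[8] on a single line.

Answer: 7 3 0 6 8 2 5 4 1

Derivation:
Char counts: '$':1, 'l':1, 'm':1, 'n':1, 'o':1, 'p':1, 'r':1, 'u':2
C (first-col start): C('$')=0, C('l')=1, C('m')=2, C('n')=3, C('o')=4, C('p')=5, C('r')=6, C('u')=7
L[0]='u': occ=0, LF[0]=C('u')+0=7+0=7
L[1]='n': occ=0, LF[1]=C('n')+0=3+0=3
L[2]='$': occ=0, LF[2]=C('$')+0=0+0=0
L[3]='r': occ=0, LF[3]=C('r')+0=6+0=6
L[4]='u': occ=1, LF[4]=C('u')+1=7+1=8
L[5]='m': occ=0, LF[5]=C('m')+0=2+0=2
L[6]='p': occ=0, LF[6]=C('p')+0=5+0=5
L[7]='o': occ=0, LF[7]=C('o')+0=4+0=4
L[8]='l': occ=0, LF[8]=C('l')+0=1+0=1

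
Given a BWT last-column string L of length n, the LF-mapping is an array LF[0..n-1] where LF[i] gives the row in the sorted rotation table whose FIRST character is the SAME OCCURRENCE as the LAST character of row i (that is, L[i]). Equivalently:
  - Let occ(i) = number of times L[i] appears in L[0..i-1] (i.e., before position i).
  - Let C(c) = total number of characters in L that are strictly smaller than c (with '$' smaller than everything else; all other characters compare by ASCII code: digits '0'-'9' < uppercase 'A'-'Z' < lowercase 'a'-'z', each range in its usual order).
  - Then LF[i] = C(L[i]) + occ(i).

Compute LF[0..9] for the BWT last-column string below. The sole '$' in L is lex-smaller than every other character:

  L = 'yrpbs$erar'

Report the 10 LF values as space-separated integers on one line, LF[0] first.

Answer: 9 5 4 2 8 0 3 6 1 7

Derivation:
Char counts: '$':1, 'a':1, 'b':1, 'e':1, 'p':1, 'r':3, 's':1, 'y':1
C (first-col start): C('$')=0, C('a')=1, C('b')=2, C('e')=3, C('p')=4, C('r')=5, C('s')=8, C('y')=9
L[0]='y': occ=0, LF[0]=C('y')+0=9+0=9
L[1]='r': occ=0, LF[1]=C('r')+0=5+0=5
L[2]='p': occ=0, LF[2]=C('p')+0=4+0=4
L[3]='b': occ=0, LF[3]=C('b')+0=2+0=2
L[4]='s': occ=0, LF[4]=C('s')+0=8+0=8
L[5]='$': occ=0, LF[5]=C('$')+0=0+0=0
L[6]='e': occ=0, LF[6]=C('e')+0=3+0=3
L[7]='r': occ=1, LF[7]=C('r')+1=5+1=6
L[8]='a': occ=0, LF[8]=C('a')+0=1+0=1
L[9]='r': occ=2, LF[9]=C('r')+2=5+2=7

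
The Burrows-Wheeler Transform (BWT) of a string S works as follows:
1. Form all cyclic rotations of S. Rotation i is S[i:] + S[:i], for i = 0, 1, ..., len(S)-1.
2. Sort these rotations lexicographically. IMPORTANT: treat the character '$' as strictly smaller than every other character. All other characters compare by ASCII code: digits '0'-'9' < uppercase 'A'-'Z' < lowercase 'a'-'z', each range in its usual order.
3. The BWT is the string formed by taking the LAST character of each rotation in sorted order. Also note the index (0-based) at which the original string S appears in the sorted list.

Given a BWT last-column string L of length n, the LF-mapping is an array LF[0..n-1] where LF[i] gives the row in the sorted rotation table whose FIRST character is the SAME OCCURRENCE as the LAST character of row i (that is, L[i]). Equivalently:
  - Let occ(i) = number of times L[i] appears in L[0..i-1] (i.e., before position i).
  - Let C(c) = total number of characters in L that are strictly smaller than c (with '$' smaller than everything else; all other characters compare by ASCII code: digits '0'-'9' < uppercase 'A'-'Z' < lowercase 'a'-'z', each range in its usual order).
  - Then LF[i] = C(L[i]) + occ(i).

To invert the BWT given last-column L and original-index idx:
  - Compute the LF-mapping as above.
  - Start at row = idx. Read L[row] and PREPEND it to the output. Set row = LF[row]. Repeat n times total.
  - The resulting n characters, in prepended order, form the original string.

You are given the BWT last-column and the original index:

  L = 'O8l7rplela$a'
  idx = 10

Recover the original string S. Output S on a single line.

LF mapping: 3 2 7 1 11 10 8 6 9 4 0 5
Walk LF starting at row 10, prepending L[row]:
  step 1: row=10, L[10]='$', prepend. Next row=LF[10]=0
  step 2: row=0, L[0]='O', prepend. Next row=LF[0]=3
  step 3: row=3, L[3]='7', prepend. Next row=LF[3]=1
  step 4: row=1, L[1]='8', prepend. Next row=LF[1]=2
  step 5: row=2, L[2]='l', prepend. Next row=LF[2]=7
  step 6: row=7, L[7]='e', prepend. Next row=LF[7]=6
  step 7: row=6, L[6]='l', prepend. Next row=LF[6]=8
  step 8: row=8, L[8]='l', prepend. Next row=LF[8]=9
  step 9: row=9, L[9]='a', prepend. Next row=LF[9]=4
  step 10: row=4, L[4]='r', prepend. Next row=LF[4]=11
  step 11: row=11, L[11]='a', prepend. Next row=LF[11]=5
  step 12: row=5, L[5]='p', prepend. Next row=LF[5]=10
Reversed output: parallel87O$

Answer: parallel87O$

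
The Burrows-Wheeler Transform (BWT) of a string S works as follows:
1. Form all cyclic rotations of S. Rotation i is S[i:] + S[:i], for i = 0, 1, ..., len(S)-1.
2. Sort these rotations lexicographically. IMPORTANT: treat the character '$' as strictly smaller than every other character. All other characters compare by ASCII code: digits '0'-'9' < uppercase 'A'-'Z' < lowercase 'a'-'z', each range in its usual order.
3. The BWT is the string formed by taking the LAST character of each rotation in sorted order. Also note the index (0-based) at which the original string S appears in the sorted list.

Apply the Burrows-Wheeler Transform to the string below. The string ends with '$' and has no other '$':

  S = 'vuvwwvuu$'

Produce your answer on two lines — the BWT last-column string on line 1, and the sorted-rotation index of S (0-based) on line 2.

Answer: uuvvw$uwv
5

Derivation:
All 9 rotations (rotation i = S[i:]+S[:i]):
  rot[0] = vuvwwvuu$
  rot[1] = uvwwvuu$v
  rot[2] = vwwvuu$vu
  rot[3] = wwvuu$vuv
  rot[4] = wvuu$vuvw
  rot[5] = vuu$vuvww
  rot[6] = uu$vuvwwv
  rot[7] = u$vuvwwvu
  rot[8] = $vuvwwvuu
Sorted (with $ < everything):
  sorted[0] = $vuvwwvuu  (last char: 'u')
  sorted[1] = u$vuvwwvu  (last char: 'u')
  sorted[2] = uu$vuvwwv  (last char: 'v')
  sorted[3] = uvwwvuu$v  (last char: 'v')
  sorted[4] = vuu$vuvww  (last char: 'w')
  sorted[5] = vuvwwvuu$  (last char: '$')
  sorted[6] = vwwvuu$vu  (last char: 'u')
  sorted[7] = wvuu$vuvw  (last char: 'w')
  sorted[8] = wwvuu$vuv  (last char: 'v')
Last column: uuvvw$uwv
Original string S is at sorted index 5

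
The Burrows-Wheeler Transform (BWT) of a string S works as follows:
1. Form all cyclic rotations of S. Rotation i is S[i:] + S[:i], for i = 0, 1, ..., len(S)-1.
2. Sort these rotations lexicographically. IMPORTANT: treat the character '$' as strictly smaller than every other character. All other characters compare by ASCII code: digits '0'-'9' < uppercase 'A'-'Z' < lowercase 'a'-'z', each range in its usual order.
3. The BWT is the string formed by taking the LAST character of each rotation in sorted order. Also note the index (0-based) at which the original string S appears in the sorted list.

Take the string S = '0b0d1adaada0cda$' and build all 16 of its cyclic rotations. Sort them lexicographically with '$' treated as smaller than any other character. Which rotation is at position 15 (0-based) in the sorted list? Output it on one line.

Answer: daada0cda$0b0d1a

Derivation:
All 16 rotations (rotation i = S[i:]+S[:i]):
  rot[0] = 0b0d1adaada0cda$
  rot[1] = b0d1adaada0cda$0
  rot[2] = 0d1adaada0cda$0b
  rot[3] = d1adaada0cda$0b0
  rot[4] = 1adaada0cda$0b0d
  rot[5] = adaada0cda$0b0d1
  rot[6] = daada0cda$0b0d1a
  rot[7] = aada0cda$0b0d1ad
  rot[8] = ada0cda$0b0d1ada
  rot[9] = da0cda$0b0d1adaa
  rot[10] = a0cda$0b0d1adaad
  rot[11] = 0cda$0b0d1adaada
  rot[12] = cda$0b0d1adaada0
  rot[13] = da$0b0d1adaada0c
  rot[14] = a$0b0d1adaada0cd
  rot[15] = $0b0d1adaada0cda
Sorted (with $ < everything):
  sorted[0] = $0b0d1adaada0cda
  sorted[1] = 0b0d1adaada0cda$
  sorted[2] = 0cda$0b0d1adaada
  sorted[3] = 0d1adaada0cda$0b
  sorted[4] = 1adaada0cda$0b0d
  sorted[5] = a$0b0d1adaada0cd
  sorted[6] = a0cda$0b0d1adaad
  sorted[7] = aada0cda$0b0d1ad
  sorted[8] = ada0cda$0b0d1ada
  sorted[9] = adaada0cda$0b0d1
  sorted[10] = b0d1adaada0cda$0
  sorted[11] = cda$0b0d1adaada0
  sorted[12] = d1adaada0cda$0b0
  sorted[13] = da$0b0d1adaada0c
  sorted[14] = da0cda$0b0d1adaa
  sorted[15] = daada0cda$0b0d1a
sorted[15] = daada0cda$0b0d1a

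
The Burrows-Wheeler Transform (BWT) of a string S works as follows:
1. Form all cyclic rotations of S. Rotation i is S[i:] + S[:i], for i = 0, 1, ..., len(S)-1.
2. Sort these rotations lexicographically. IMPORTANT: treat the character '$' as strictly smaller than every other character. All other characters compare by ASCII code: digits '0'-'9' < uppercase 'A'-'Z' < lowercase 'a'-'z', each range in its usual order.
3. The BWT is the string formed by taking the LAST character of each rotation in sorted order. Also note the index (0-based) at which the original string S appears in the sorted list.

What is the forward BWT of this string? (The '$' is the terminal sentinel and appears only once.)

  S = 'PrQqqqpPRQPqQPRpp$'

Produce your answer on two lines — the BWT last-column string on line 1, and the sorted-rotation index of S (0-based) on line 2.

All 18 rotations (rotation i = S[i:]+S[:i]):
  rot[0] = PrQqqqpPRQPqQPRpp$
  rot[1] = rQqqqpPRQPqQPRpp$P
  rot[2] = QqqqpPRQPqQPRpp$Pr
  rot[3] = qqqpPRQPqQPRpp$PrQ
  rot[4] = qqpPRQPqQPRpp$PrQq
  rot[5] = qpPRQPqQPRpp$PrQqq
  rot[6] = pPRQPqQPRpp$PrQqqq
  rot[7] = PRQPqQPRpp$PrQqqqp
  rot[8] = RQPqQPRpp$PrQqqqpP
  rot[9] = QPqQPRpp$PrQqqqpPR
  rot[10] = PqQPRpp$PrQqqqpPRQ
  rot[11] = qQPRpp$PrQqqqpPRQP
  rot[12] = QPRpp$PrQqqqpPRQPq
  rot[13] = PRpp$PrQqqqpPRQPqQ
  rot[14] = Rpp$PrQqqqpPRQPqQP
  rot[15] = pp$PrQqqqpPRQPqQPR
  rot[16] = p$PrQqqqpPRQPqQPRp
  rot[17] = $PrQqqqpPRQPqQPRpp
Sorted (with $ < everything):
  sorted[0] = $PrQqqqpPRQPqQPRpp  (last char: 'p')
  sorted[1] = PRQPqQPRpp$PrQqqqp  (last char: 'p')
  sorted[2] = PRpp$PrQqqqpPRQPqQ  (last char: 'Q')
  sorted[3] = PqQPRpp$PrQqqqpPRQ  (last char: 'Q')
  sorted[4] = PrQqqqpPRQPqQPRpp$  (last char: '$')
  sorted[5] = QPRpp$PrQqqqpPRQPq  (last char: 'q')
  sorted[6] = QPqQPRpp$PrQqqqpPR  (last char: 'R')
  sorted[7] = QqqqpPRQPqQPRpp$Pr  (last char: 'r')
  sorted[8] = RQPqQPRpp$PrQqqqpP  (last char: 'P')
  sorted[9] = Rpp$PrQqqqpPRQPqQP  (last char: 'P')
  sorted[10] = p$PrQqqqpPRQPqQPRp  (last char: 'p')
  sorted[11] = pPRQPqQPRpp$PrQqqq  (last char: 'q')
  sorted[12] = pp$PrQqqqpPRQPqQPR  (last char: 'R')
  sorted[13] = qQPRpp$PrQqqqpPRQP  (last char: 'P')
  sorted[14] = qpPRQPqQPRpp$PrQqq  (last char: 'q')
  sorted[15] = qqpPRQPqQPRpp$PrQq  (last char: 'q')
  sorted[16] = qqqpPRQPqQPRpp$PrQ  (last char: 'Q')
  sorted[17] = rQqqqpPRQPqQPRpp$P  (last char: 'P')
Last column: ppQQ$qRrPPpqRPqqQP
Original string S is at sorted index 4

Answer: ppQQ$qRrPPpqRPqqQP
4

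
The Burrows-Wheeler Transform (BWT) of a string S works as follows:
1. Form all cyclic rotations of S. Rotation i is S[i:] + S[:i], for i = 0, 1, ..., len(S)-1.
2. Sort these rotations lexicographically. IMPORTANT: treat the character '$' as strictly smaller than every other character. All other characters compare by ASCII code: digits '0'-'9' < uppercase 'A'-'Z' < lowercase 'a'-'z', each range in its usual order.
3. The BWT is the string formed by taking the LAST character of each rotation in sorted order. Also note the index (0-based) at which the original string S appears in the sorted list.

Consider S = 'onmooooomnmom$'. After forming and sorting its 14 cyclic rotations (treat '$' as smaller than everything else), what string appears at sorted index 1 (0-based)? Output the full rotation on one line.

All 14 rotations (rotation i = S[i:]+S[:i]):
  rot[0] = onmooooomnmom$
  rot[1] = nmooooomnmom$o
  rot[2] = mooooomnmom$on
  rot[3] = ooooomnmom$onm
  rot[4] = oooomnmom$onmo
  rot[5] = ooomnmom$onmoo
  rot[6] = oomnmom$onmooo
  rot[7] = omnmom$onmoooo
  rot[8] = mnmom$onmooooo
  rot[9] = nmom$onmooooom
  rot[10] = mom$onmooooomn
  rot[11] = om$onmooooomnm
  rot[12] = m$onmooooomnmo
  rot[13] = $onmooooomnmom
Sorted (with $ < everything):
  sorted[0] = $onmooooomnmom
  sorted[1] = m$onmooooomnmo
  sorted[2] = mnmom$onmooooo
  sorted[3] = mom$onmooooomn
  sorted[4] = mooooomnmom$on
  sorted[5] = nmom$onmooooom
  sorted[6] = nmooooomnmom$o
  sorted[7] = om$onmooooomnm
  sorted[8] = omnmom$onmoooo
  sorted[9] = onmooooomnmom$
  sorted[10] = oomnmom$onmooo
  sorted[11] = ooomnmom$onmoo
  sorted[12] = oooomnmom$onmo
  sorted[13] = ooooomnmom$onm
sorted[1] = m$onmooooomnmo

Answer: m$onmooooomnmo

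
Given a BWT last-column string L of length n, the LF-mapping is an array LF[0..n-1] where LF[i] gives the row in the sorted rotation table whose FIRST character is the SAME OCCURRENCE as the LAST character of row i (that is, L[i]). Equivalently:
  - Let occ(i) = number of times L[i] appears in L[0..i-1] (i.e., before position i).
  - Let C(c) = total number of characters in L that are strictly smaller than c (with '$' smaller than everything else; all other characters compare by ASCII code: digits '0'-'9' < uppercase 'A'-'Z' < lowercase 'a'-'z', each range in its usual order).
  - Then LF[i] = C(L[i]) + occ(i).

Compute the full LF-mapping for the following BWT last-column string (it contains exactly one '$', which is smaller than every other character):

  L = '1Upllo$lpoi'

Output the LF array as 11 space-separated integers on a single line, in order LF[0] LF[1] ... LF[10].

Char counts: '$':1, '1':1, 'U':1, 'i':1, 'l':3, 'o':2, 'p':2
C (first-col start): C('$')=0, C('1')=1, C('U')=2, C('i')=3, C('l')=4, C('o')=7, C('p')=9
L[0]='1': occ=0, LF[0]=C('1')+0=1+0=1
L[1]='U': occ=0, LF[1]=C('U')+0=2+0=2
L[2]='p': occ=0, LF[2]=C('p')+0=9+0=9
L[3]='l': occ=0, LF[3]=C('l')+0=4+0=4
L[4]='l': occ=1, LF[4]=C('l')+1=4+1=5
L[5]='o': occ=0, LF[5]=C('o')+0=7+0=7
L[6]='$': occ=0, LF[6]=C('$')+0=0+0=0
L[7]='l': occ=2, LF[7]=C('l')+2=4+2=6
L[8]='p': occ=1, LF[8]=C('p')+1=9+1=10
L[9]='o': occ=1, LF[9]=C('o')+1=7+1=8
L[10]='i': occ=0, LF[10]=C('i')+0=3+0=3

Answer: 1 2 9 4 5 7 0 6 10 8 3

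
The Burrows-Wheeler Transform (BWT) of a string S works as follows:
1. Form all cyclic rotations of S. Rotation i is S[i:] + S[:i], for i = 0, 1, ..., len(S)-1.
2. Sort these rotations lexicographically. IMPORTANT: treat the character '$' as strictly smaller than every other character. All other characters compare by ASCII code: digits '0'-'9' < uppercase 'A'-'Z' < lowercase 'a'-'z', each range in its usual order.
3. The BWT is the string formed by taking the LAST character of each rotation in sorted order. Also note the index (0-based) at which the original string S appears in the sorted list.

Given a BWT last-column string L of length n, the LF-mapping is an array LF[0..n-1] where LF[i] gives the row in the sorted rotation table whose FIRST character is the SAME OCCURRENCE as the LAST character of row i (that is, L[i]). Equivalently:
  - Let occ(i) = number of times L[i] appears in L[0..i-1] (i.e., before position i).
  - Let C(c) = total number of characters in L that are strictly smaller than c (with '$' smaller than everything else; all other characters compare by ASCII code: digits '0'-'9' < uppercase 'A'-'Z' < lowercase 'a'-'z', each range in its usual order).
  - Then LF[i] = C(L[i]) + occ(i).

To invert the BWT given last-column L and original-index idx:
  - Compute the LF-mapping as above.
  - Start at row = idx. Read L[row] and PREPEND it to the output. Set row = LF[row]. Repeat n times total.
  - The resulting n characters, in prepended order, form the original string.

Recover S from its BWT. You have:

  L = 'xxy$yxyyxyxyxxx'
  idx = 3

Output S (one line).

LF mapping: 1 2 9 0 10 3 11 12 4 13 5 14 6 7 8
Walk LF starting at row 3, prepending L[row]:
  step 1: row=3, L[3]='$', prepend. Next row=LF[3]=0
  step 2: row=0, L[0]='x', prepend. Next row=LF[0]=1
  step 3: row=1, L[1]='x', prepend. Next row=LF[1]=2
  step 4: row=2, L[2]='y', prepend. Next row=LF[2]=9
  step 5: row=9, L[9]='y', prepend. Next row=LF[9]=13
  step 6: row=13, L[13]='x', prepend. Next row=LF[13]=7
  step 7: row=7, L[7]='y', prepend. Next row=LF[7]=12
  step 8: row=12, L[12]='x', prepend. Next row=LF[12]=6
  step 9: row=6, L[6]='y', prepend. Next row=LF[6]=11
  step 10: row=11, L[11]='y', prepend. Next row=LF[11]=14
  step 11: row=14, L[14]='x', prepend. Next row=LF[14]=8
  step 12: row=8, L[8]='x', prepend. Next row=LF[8]=4
  step 13: row=4, L[4]='y', prepend. Next row=LF[4]=10
  step 14: row=10, L[10]='x', prepend. Next row=LF[10]=5
  step 15: row=5, L[5]='x', prepend. Next row=LF[5]=3
Reversed output: xxyxxyyxyxyyxx$

Answer: xxyxxyyxyxyyxx$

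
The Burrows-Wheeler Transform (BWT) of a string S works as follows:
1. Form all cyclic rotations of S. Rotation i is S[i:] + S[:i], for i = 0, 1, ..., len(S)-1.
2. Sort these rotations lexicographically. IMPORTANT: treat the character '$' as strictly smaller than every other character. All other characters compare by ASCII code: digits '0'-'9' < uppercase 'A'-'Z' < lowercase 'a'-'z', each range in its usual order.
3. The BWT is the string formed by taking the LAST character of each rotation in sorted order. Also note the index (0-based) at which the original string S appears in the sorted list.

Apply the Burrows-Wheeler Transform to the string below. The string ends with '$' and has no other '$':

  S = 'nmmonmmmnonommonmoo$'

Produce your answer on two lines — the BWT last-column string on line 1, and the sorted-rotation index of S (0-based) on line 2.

Answer: onmnommmno$oomonmmnm
10

Derivation:
All 20 rotations (rotation i = S[i:]+S[:i]):
  rot[0] = nmmonmmmnonommonmoo$
  rot[1] = mmonmmmnonommonmoo$n
  rot[2] = monmmmnonommonmoo$nm
  rot[3] = onmmmnonommonmoo$nmm
  rot[4] = nmmmnonommonmoo$nmmo
  rot[5] = mmmnonommonmoo$nmmon
  rot[6] = mmnonommonmoo$nmmonm
  rot[7] = mnonommonmoo$nmmonmm
  rot[8] = nonommonmoo$nmmonmmm
  rot[9] = onommonmoo$nmmonmmmn
  rot[10] = nommonmoo$nmmonmmmno
  rot[11] = ommonmoo$nmmonmmmnon
  rot[12] = mmonmoo$nmmonmmmnono
  rot[13] = monmoo$nmmonmmmnonom
  rot[14] = onmoo$nmmonmmmnonomm
  rot[15] = nmoo$nmmonmmmnonommo
  rot[16] = moo$nmmonmmmnonommon
  rot[17] = oo$nmmonmmmnonommonm
  rot[18] = o$nmmonmmmnonommonmo
  rot[19] = $nmmonmmmnonommonmoo
Sorted (with $ < everything):
  sorted[0] = $nmmonmmmnonommonmoo  (last char: 'o')
  sorted[1] = mmmnonommonmoo$nmmon  (last char: 'n')
  sorted[2] = mmnonommonmoo$nmmonm  (last char: 'm')
  sorted[3] = mmonmmmnonommonmoo$n  (last char: 'n')
  sorted[4] = mmonmoo$nmmonmmmnono  (last char: 'o')
  sorted[5] = mnonommonmoo$nmmonmm  (last char: 'm')
  sorted[6] = monmmmnonommonmoo$nm  (last char: 'm')
  sorted[7] = monmoo$nmmonmmmnonom  (last char: 'm')
  sorted[8] = moo$nmmonmmmnonommon  (last char: 'n')
  sorted[9] = nmmmnonommonmoo$nmmo  (last char: 'o')
  sorted[10] = nmmonmmmnonommonmoo$  (last char: '$')
  sorted[11] = nmoo$nmmonmmmnonommo  (last char: 'o')
  sorted[12] = nommonmoo$nmmonmmmno  (last char: 'o')
  sorted[13] = nonommonmoo$nmmonmmm  (last char: 'm')
  sorted[14] = o$nmmonmmmnonommonmo  (last char: 'o')
  sorted[15] = ommonmoo$nmmonmmmnon  (last char: 'n')
  sorted[16] = onmmmnonommonmoo$nmm  (last char: 'm')
  sorted[17] = onmoo$nmmonmmmnonomm  (last char: 'm')
  sorted[18] = onommonmoo$nmmonmmmn  (last char: 'n')
  sorted[19] = oo$nmmonmmmnonommonm  (last char: 'm')
Last column: onmnommmno$oomonmmnm
Original string S is at sorted index 10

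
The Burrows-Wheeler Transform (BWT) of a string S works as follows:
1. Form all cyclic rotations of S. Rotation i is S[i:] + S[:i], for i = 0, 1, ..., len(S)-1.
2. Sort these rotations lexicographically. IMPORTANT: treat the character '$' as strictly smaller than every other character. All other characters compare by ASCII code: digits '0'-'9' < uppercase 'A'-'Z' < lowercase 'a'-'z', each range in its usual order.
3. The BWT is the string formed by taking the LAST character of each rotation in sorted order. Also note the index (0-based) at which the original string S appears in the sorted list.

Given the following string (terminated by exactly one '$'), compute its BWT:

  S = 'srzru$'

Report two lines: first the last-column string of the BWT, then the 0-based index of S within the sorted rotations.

All 6 rotations (rotation i = S[i:]+S[:i]):
  rot[0] = srzru$
  rot[1] = rzru$s
  rot[2] = zru$sr
  rot[3] = ru$srz
  rot[4] = u$srzr
  rot[5] = $srzru
Sorted (with $ < everything):
  sorted[0] = $srzru  (last char: 'u')
  sorted[1] = ru$srz  (last char: 'z')
  sorted[2] = rzru$s  (last char: 's')
  sorted[3] = srzru$  (last char: '$')
  sorted[4] = u$srzr  (last char: 'r')
  sorted[5] = zru$sr  (last char: 'r')
Last column: uzs$rr
Original string S is at sorted index 3

Answer: uzs$rr
3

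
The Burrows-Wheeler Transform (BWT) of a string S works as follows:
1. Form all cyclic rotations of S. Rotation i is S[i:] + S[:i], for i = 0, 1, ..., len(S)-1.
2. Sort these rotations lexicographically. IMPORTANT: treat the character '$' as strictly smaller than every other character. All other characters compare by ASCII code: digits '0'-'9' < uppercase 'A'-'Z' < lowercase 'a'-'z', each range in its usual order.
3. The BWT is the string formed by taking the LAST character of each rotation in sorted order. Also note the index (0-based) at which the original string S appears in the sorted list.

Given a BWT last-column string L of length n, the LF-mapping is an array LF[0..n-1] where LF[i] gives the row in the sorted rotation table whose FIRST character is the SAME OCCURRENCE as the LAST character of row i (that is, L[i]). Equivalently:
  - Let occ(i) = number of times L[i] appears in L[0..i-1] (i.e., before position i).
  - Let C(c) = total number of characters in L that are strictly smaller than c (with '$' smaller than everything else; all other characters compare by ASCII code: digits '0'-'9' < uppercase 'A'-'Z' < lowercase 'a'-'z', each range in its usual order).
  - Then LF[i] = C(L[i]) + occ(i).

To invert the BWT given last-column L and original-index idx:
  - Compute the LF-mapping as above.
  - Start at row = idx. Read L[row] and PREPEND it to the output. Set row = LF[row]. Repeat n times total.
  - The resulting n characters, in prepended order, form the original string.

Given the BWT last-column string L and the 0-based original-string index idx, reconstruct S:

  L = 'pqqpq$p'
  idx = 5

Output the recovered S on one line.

Answer: qppqqp$

Derivation:
LF mapping: 1 4 5 2 6 0 3
Walk LF starting at row 5, prepending L[row]:
  step 1: row=5, L[5]='$', prepend. Next row=LF[5]=0
  step 2: row=0, L[0]='p', prepend. Next row=LF[0]=1
  step 3: row=1, L[1]='q', prepend. Next row=LF[1]=4
  step 4: row=4, L[4]='q', prepend. Next row=LF[4]=6
  step 5: row=6, L[6]='p', prepend. Next row=LF[6]=3
  step 6: row=3, L[3]='p', prepend. Next row=LF[3]=2
  step 7: row=2, L[2]='q', prepend. Next row=LF[2]=5
Reversed output: qppqqp$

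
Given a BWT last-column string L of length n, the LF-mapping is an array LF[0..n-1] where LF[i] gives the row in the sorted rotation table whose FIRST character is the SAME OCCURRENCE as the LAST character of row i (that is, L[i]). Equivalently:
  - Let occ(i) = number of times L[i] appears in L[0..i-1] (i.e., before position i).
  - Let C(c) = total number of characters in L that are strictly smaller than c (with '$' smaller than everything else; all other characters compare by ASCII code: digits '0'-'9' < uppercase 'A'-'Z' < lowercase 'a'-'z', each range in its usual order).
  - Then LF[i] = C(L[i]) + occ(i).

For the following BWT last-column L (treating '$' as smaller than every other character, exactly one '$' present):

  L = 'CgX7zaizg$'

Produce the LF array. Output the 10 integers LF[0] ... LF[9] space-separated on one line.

Answer: 2 5 3 1 8 4 7 9 6 0

Derivation:
Char counts: '$':1, '7':1, 'C':1, 'X':1, 'a':1, 'g':2, 'i':1, 'z':2
C (first-col start): C('$')=0, C('7')=1, C('C')=2, C('X')=3, C('a')=4, C('g')=5, C('i')=7, C('z')=8
L[0]='C': occ=0, LF[0]=C('C')+0=2+0=2
L[1]='g': occ=0, LF[1]=C('g')+0=5+0=5
L[2]='X': occ=0, LF[2]=C('X')+0=3+0=3
L[3]='7': occ=0, LF[3]=C('7')+0=1+0=1
L[4]='z': occ=0, LF[4]=C('z')+0=8+0=8
L[5]='a': occ=0, LF[5]=C('a')+0=4+0=4
L[6]='i': occ=0, LF[6]=C('i')+0=7+0=7
L[7]='z': occ=1, LF[7]=C('z')+1=8+1=9
L[8]='g': occ=1, LF[8]=C('g')+1=5+1=6
L[9]='$': occ=0, LF[9]=C('$')+0=0+0=0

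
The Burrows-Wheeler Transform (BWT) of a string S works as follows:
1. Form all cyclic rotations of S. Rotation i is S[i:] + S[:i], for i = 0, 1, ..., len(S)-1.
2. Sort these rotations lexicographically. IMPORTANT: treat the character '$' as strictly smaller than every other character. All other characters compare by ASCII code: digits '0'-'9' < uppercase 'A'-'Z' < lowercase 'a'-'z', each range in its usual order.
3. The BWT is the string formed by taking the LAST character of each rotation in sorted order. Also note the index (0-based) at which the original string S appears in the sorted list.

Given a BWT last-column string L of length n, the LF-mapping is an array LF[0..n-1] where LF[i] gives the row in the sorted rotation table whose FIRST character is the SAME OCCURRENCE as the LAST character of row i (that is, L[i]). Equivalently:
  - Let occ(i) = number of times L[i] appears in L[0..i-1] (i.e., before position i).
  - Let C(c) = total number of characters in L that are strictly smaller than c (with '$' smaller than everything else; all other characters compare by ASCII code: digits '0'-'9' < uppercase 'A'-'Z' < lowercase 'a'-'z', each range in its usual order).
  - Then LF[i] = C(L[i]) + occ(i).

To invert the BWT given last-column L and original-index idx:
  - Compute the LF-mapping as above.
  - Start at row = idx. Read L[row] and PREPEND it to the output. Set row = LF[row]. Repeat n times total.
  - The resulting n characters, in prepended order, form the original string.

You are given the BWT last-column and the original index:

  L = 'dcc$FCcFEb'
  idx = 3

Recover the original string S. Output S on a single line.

LF mapping: 9 6 7 0 3 1 8 4 2 5
Walk LF starting at row 3, prepending L[row]:
  step 1: row=3, L[3]='$', prepend. Next row=LF[3]=0
  step 2: row=0, L[0]='d', prepend. Next row=LF[0]=9
  step 3: row=9, L[9]='b', prepend. Next row=LF[9]=5
  step 4: row=5, L[5]='C', prepend. Next row=LF[5]=1
  step 5: row=1, L[1]='c', prepend. Next row=LF[1]=6
  step 6: row=6, L[6]='c', prepend. Next row=LF[6]=8
  step 7: row=8, L[8]='E', prepend. Next row=LF[8]=2
  step 8: row=2, L[2]='c', prepend. Next row=LF[2]=7
  step 9: row=7, L[7]='F', prepend. Next row=LF[7]=4
  step 10: row=4, L[4]='F', prepend. Next row=LF[4]=3
Reversed output: FFcEccCbd$

Answer: FFcEccCbd$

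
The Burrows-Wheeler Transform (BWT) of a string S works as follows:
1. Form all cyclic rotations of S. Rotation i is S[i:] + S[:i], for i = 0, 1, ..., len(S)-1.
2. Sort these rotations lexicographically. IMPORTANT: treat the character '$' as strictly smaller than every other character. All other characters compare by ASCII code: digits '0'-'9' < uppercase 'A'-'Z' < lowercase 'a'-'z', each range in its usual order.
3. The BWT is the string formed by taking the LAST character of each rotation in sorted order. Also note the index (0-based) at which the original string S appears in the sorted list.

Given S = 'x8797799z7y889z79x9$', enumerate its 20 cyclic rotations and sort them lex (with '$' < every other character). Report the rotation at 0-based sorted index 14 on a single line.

All 20 rotations (rotation i = S[i:]+S[:i]):
  rot[0] = x8797799z7y889z79x9$
  rot[1] = 8797799z7y889z79x9$x
  rot[2] = 797799z7y889z79x9$x8
  rot[3] = 97799z7y889z79x9$x87
  rot[4] = 7799z7y889z79x9$x879
  rot[5] = 799z7y889z79x9$x8797
  rot[6] = 99z7y889z79x9$x87977
  rot[7] = 9z7y889z79x9$x879779
  rot[8] = z7y889z79x9$x8797799
  rot[9] = 7y889z79x9$x8797799z
  rot[10] = y889z79x9$x8797799z7
  rot[11] = 889z79x9$x8797799z7y
  rot[12] = 89z79x9$x8797799z7y8
  rot[13] = 9z79x9$x8797799z7y88
  rot[14] = z79x9$x8797799z7y889
  rot[15] = 79x9$x8797799z7y889z
  rot[16] = 9x9$x8797799z7y889z7
  rot[17] = x9$x8797799z7y889z79
  rot[18] = 9$x8797799z7y889z79x
  rot[19] = $x8797799z7y889z79x9
Sorted (with $ < everything):
  sorted[0] = $x8797799z7y889z79x9
  sorted[1] = 7799z7y889z79x9$x879
  sorted[2] = 797799z7y889z79x9$x8
  sorted[3] = 799z7y889z79x9$x8797
  sorted[4] = 79x9$x8797799z7y889z
  sorted[5] = 7y889z79x9$x8797799z
  sorted[6] = 8797799z7y889z79x9$x
  sorted[7] = 889z79x9$x8797799z7y
  sorted[8] = 89z79x9$x8797799z7y8
  sorted[9] = 9$x8797799z7y889z79x
  sorted[10] = 97799z7y889z79x9$x87
  sorted[11] = 99z7y889z79x9$x87977
  sorted[12] = 9x9$x8797799z7y889z7
  sorted[13] = 9z79x9$x8797799z7y88
  sorted[14] = 9z7y889z79x9$x879779
  sorted[15] = x8797799z7y889z79x9$
  sorted[16] = x9$x8797799z7y889z79
  sorted[17] = y889z79x9$x8797799z7
  sorted[18] = z79x9$x8797799z7y889
  sorted[19] = z7y889z79x9$x8797799
sorted[14] = 9z7y889z79x9$x879779

Answer: 9z7y889z79x9$x879779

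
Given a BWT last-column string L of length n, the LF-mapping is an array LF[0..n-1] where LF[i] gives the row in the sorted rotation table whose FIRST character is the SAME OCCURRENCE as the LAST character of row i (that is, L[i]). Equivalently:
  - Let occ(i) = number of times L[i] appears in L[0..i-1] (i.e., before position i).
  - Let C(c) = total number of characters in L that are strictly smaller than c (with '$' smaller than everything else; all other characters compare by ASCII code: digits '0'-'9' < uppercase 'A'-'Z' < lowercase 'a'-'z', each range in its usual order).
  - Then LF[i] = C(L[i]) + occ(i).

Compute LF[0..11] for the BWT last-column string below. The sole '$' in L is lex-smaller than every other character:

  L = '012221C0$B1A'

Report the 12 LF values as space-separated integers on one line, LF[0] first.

Char counts: '$':1, '0':2, '1':3, '2':3, 'A':1, 'B':1, 'C':1
C (first-col start): C('$')=0, C('0')=1, C('1')=3, C('2')=6, C('A')=9, C('B')=10, C('C')=11
L[0]='0': occ=0, LF[0]=C('0')+0=1+0=1
L[1]='1': occ=0, LF[1]=C('1')+0=3+0=3
L[2]='2': occ=0, LF[2]=C('2')+0=6+0=6
L[3]='2': occ=1, LF[3]=C('2')+1=6+1=7
L[4]='2': occ=2, LF[4]=C('2')+2=6+2=8
L[5]='1': occ=1, LF[5]=C('1')+1=3+1=4
L[6]='C': occ=0, LF[6]=C('C')+0=11+0=11
L[7]='0': occ=1, LF[7]=C('0')+1=1+1=2
L[8]='$': occ=0, LF[8]=C('$')+0=0+0=0
L[9]='B': occ=0, LF[9]=C('B')+0=10+0=10
L[10]='1': occ=2, LF[10]=C('1')+2=3+2=5
L[11]='A': occ=0, LF[11]=C('A')+0=9+0=9

Answer: 1 3 6 7 8 4 11 2 0 10 5 9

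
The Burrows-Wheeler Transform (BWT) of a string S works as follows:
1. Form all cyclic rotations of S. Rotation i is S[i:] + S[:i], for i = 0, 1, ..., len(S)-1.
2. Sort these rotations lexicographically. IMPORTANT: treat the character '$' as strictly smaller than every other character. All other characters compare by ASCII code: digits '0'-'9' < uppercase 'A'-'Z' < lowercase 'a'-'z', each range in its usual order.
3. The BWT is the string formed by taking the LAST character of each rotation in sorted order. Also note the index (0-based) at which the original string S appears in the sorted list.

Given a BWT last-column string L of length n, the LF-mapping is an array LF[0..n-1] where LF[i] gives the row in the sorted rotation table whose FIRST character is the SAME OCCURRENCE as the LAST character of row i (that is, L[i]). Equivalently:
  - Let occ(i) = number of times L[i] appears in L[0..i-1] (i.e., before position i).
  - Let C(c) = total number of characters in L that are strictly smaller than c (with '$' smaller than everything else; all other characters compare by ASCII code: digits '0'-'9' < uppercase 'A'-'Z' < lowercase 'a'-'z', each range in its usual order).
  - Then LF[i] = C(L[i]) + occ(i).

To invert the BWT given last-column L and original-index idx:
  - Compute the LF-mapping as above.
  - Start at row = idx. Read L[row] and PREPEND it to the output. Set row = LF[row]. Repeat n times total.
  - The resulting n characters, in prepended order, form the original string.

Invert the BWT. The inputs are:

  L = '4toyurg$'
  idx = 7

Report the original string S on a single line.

LF mapping: 1 5 3 7 6 4 2 0
Walk LF starting at row 7, prepending L[row]:
  step 1: row=7, L[7]='$', prepend. Next row=LF[7]=0
  step 2: row=0, L[0]='4', prepend. Next row=LF[0]=1
  step 3: row=1, L[1]='t', prepend. Next row=LF[1]=5
  step 4: row=5, L[5]='r', prepend. Next row=LF[5]=4
  step 5: row=4, L[4]='u', prepend. Next row=LF[4]=6
  step 6: row=6, L[6]='g', prepend. Next row=LF[6]=2
  step 7: row=2, L[2]='o', prepend. Next row=LF[2]=3
  step 8: row=3, L[3]='y', prepend. Next row=LF[3]=7
Reversed output: yogurt4$

Answer: yogurt4$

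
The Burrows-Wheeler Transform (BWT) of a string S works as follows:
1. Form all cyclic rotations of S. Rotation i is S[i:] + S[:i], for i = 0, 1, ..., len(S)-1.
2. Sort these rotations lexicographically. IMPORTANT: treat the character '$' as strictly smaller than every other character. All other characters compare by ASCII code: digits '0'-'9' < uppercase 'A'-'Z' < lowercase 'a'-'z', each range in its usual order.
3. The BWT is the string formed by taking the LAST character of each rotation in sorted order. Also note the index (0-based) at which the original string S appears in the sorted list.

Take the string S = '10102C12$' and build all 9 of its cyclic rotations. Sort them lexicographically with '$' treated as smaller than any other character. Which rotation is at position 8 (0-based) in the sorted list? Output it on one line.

Answer: C12$10102

Derivation:
All 9 rotations (rotation i = S[i:]+S[:i]):
  rot[0] = 10102C12$
  rot[1] = 0102C12$1
  rot[2] = 102C12$10
  rot[3] = 02C12$101
  rot[4] = 2C12$1010
  rot[5] = C12$10102
  rot[6] = 12$10102C
  rot[7] = 2$10102C1
  rot[8] = $10102C12
Sorted (with $ < everything):
  sorted[0] = $10102C12
  sorted[1] = 0102C12$1
  sorted[2] = 02C12$101
  sorted[3] = 10102C12$
  sorted[4] = 102C12$10
  sorted[5] = 12$10102C
  sorted[6] = 2$10102C1
  sorted[7] = 2C12$1010
  sorted[8] = C12$10102
sorted[8] = C12$10102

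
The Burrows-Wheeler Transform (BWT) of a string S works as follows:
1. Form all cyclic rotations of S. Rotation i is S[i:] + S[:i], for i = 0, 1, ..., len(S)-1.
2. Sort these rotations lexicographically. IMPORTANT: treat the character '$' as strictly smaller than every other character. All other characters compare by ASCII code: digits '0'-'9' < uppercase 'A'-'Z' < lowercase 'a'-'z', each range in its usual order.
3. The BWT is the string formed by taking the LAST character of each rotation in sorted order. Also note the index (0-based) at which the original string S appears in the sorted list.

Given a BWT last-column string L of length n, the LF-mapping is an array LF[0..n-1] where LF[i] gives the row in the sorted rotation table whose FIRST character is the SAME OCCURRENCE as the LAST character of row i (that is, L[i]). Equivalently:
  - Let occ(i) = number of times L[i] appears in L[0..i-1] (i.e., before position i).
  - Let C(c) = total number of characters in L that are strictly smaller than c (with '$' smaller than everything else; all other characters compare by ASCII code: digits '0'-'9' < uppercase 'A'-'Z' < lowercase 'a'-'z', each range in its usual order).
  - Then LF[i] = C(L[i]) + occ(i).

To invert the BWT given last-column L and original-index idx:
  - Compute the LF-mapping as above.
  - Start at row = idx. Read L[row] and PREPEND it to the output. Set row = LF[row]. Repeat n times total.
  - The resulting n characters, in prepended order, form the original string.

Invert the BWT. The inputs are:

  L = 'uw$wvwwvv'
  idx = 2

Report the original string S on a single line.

Answer: vvwwvwwu$

Derivation:
LF mapping: 1 5 0 6 2 7 8 3 4
Walk LF starting at row 2, prepending L[row]:
  step 1: row=2, L[2]='$', prepend. Next row=LF[2]=0
  step 2: row=0, L[0]='u', prepend. Next row=LF[0]=1
  step 3: row=1, L[1]='w', prepend. Next row=LF[1]=5
  step 4: row=5, L[5]='w', prepend. Next row=LF[5]=7
  step 5: row=7, L[7]='v', prepend. Next row=LF[7]=3
  step 6: row=3, L[3]='w', prepend. Next row=LF[3]=6
  step 7: row=6, L[6]='w', prepend. Next row=LF[6]=8
  step 8: row=8, L[8]='v', prepend. Next row=LF[8]=4
  step 9: row=4, L[4]='v', prepend. Next row=LF[4]=2
Reversed output: vvwwvwwu$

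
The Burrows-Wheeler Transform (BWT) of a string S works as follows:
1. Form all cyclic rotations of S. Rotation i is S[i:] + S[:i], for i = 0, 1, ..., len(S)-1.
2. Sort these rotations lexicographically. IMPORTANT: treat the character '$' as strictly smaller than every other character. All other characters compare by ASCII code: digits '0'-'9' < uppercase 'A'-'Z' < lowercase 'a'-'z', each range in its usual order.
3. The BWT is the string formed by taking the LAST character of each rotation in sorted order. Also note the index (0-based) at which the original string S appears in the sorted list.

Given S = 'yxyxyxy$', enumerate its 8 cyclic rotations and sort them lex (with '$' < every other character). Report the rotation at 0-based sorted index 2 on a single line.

All 8 rotations (rotation i = S[i:]+S[:i]):
  rot[0] = yxyxyxy$
  rot[1] = xyxyxy$y
  rot[2] = yxyxy$yx
  rot[3] = xyxy$yxy
  rot[4] = yxy$yxyx
  rot[5] = xy$yxyxy
  rot[6] = y$yxyxyx
  rot[7] = $yxyxyxy
Sorted (with $ < everything):
  sorted[0] = $yxyxyxy
  sorted[1] = xy$yxyxy
  sorted[2] = xyxy$yxy
  sorted[3] = xyxyxy$y
  sorted[4] = y$yxyxyx
  sorted[5] = yxy$yxyx
  sorted[6] = yxyxy$yx
  sorted[7] = yxyxyxy$
sorted[2] = xyxy$yxy

Answer: xyxy$yxy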